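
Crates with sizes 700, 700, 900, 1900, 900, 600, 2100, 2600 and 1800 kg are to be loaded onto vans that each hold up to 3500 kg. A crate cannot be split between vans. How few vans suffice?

Total = 2600 + 2100 + 1900 + 1800 + 900 + 900 + 700 + 700 + 600 = 12200 kg.
Lower bound: ⌈12200/3500⌉ = 4 vans.
A packing using 4 vans:
  van 1: 2600 + 900 = 3500
  van 2: 2100 + 900 = 3000
  van 3: 1900 + 700 + 700 = 3300
  van 4: 1800 + 600 = 2400
This matches the lower bound, so 4 is optimal.

4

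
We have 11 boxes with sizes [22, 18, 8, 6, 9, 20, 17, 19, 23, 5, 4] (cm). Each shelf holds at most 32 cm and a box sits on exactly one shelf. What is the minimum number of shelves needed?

6

Total = 23 + 22 + 20 + 19 + 18 + 17 + 9 + 8 + 6 + 5 + 4 = 151 cm.
Lower bound: ⌈151/32⌉ = 5 shelves.
Also, 6 boxes each exceed 16 cm, and no two of those can share a shelf, so at least 6 shelves are needed.
A packing using 6 shelves:
  shelf 1: 23 + 9 = 32
  shelf 2: 22 + 8 = 30
  shelf 3: 20 + 6 + 5 = 31
  shelf 4: 19 + 4 = 23
  shelf 5: 18 = 18
  shelf 6: 17 = 17
This matches the lower bound, so 6 is optimal.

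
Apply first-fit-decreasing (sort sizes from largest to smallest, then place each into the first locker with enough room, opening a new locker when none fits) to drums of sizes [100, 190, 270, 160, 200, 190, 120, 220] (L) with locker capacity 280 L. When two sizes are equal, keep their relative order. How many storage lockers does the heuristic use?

7

Sorted descending: 270, 220, 200, 190, 190, 160, 120, 100.
  270 → locker 1 (new)  [load 270/280]
  220 → locker 2 (new)  [load 220/280]
  200 → locker 3 (new)  [load 200/280]
  190 → locker 4 (new)  [load 190/280]
  190 → locker 5 (new)  [load 190/280]
  160 → locker 6 (new)  [load 160/280]
  120 → locker 6  [load 280/280]
  100 → locker 7 (new)  [load 100/280]
7 storage lockers opened.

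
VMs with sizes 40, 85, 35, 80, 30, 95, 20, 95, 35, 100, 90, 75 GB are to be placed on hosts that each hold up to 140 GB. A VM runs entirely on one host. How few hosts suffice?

7

Total = 100 + 95 + 95 + 90 + 85 + 80 + 75 + 40 + 35 + 35 + 30 + 20 = 780 GB.
Lower bound: ⌈780/140⌉ = 6 hosts.
Also, 7 VMs each exceed 70 GB, and no two of those can share a host, so at least 7 hosts are needed.
A packing using 7 hosts:
  host 1: 100 + 40 = 140
  host 2: 95 + 35 = 130
  host 3: 95 + 35 = 130
  host 4: 90 + 30 + 20 = 140
  host 5: 85 = 85
  host 6: 80 = 80
  host 7: 75 = 75
This matches the lower bound, so 7 is optimal.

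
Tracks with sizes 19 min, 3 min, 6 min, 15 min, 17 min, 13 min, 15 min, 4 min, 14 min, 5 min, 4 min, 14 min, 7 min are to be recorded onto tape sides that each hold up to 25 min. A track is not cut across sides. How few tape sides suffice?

Total = 19 + 17 + 15 + 15 + 14 + 14 + 13 + 7 + 6 + 5 + 4 + 4 + 3 = 136 min.
Lower bound: ⌈136/25⌉ = 6 tape sides.
Also, 7 tracks each exceed 25/2 min, and no two of those can share a side, so at least 7 tape sides are needed.
A packing using 7 tape sides:
  side 1: 19 + 6 = 25
  side 2: 17 + 7 = 24
  side 3: 15 + 5 + 4 = 24
  side 4: 15 + 4 + 3 = 22
  side 5: 14 = 14
  side 6: 14 = 14
  side 7: 13 = 13
This matches the lower bound, so 7 is optimal.

7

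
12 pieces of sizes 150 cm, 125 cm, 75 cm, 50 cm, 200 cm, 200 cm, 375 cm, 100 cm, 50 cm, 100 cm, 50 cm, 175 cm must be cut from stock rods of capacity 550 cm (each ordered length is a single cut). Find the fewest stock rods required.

Total = 375 + 200 + 200 + 175 + 150 + 125 + 100 + 100 + 75 + 50 + 50 + 50 = 1650 cm.
Lower bound: ⌈1650/550⌉ = 3 stock rods.
A packing using 3 stock rods:
  stock rod 1: 375 + 175 = 550
  stock rod 2: 200 + 200 + 150 = 550
  stock rod 3: 125 + 100 + 100 + 75 + 50 + 50 + 50 = 550
This matches the lower bound, so 3 is optimal.

3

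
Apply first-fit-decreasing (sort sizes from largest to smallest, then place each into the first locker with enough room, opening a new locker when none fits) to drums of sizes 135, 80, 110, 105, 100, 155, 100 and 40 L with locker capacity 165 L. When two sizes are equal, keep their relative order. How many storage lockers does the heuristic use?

7

Sorted descending: 155, 135, 110, 105, 100, 100, 80, 40.
  155 → locker 1 (new)  [load 155/165]
  135 → locker 2 (new)  [load 135/165]
  110 → locker 3 (new)  [load 110/165]
  105 → locker 4 (new)  [load 105/165]
  100 → locker 5 (new)  [load 100/165]
  100 → locker 6 (new)  [load 100/165]
  80 → locker 7 (new)  [load 80/165]
  40 → locker 3  [load 150/165]
7 storage lockers opened.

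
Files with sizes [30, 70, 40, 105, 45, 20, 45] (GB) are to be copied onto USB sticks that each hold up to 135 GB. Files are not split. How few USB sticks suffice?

3

Total = 105 + 70 + 45 + 45 + 40 + 30 + 20 = 355 GB.
Lower bound: ⌈355/135⌉ = 3 USB sticks.
A packing using 3 USB sticks:
  USB stick 1: 105 + 30 = 135
  USB stick 2: 70 + 45 + 20 = 135
  USB stick 3: 45 + 40 = 85
This matches the lower bound, so 3 is optimal.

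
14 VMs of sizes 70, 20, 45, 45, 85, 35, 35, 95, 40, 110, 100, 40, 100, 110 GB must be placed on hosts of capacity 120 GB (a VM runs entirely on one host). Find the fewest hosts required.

Total = 110 + 110 + 100 + 100 + 95 + 85 + 70 + 45 + 45 + 40 + 40 + 35 + 35 + 20 = 930 GB.
Lower bound: ⌈930/120⌉ = 8 hosts.
A packing using 9 hosts:
  host 1: 110 = 110
  host 2: 110 = 110
  host 3: 100 + 20 = 120
  host 4: 100 = 100
  host 5: 95 = 95
  host 6: 85 + 35 = 120
  host 7: 70 + 45 = 115
  host 8: 45 + 40 + 35 = 120
  host 9: 40 = 40
No arrangement into 8 hosts stays within capacity, so 9 is optimal.

9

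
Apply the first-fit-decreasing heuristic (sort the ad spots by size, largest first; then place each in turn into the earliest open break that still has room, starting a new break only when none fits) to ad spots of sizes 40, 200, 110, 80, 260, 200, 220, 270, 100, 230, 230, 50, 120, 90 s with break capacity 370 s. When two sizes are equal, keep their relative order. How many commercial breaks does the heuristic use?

Sorted descending: 270, 260, 230, 230, 220, 200, 200, 120, 110, 100, 90, 80, 50, 40.
  270 → break 1 (new)  [load 270/370]
  260 → break 2 (new)  [load 260/370]
  230 → break 3 (new)  [load 230/370]
  230 → break 4 (new)  [load 230/370]
  220 → break 5 (new)  [load 220/370]
  200 → break 6 (new)  [load 200/370]
  200 → break 7 (new)  [load 200/370]
  120 → break 3  [load 350/370]
  110 → break 2  [load 370/370]
  100 → break 1  [load 370/370]
  90 → break 4  [load 320/370]
  80 → break 5  [load 300/370]
  50 → break 4  [load 370/370]
  40 → break 5  [load 340/370]
7 commercial breaks opened.

7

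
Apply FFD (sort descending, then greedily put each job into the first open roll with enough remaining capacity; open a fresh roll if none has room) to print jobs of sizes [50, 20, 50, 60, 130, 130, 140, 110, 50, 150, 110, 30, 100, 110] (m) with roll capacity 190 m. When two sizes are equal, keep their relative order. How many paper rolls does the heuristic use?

Sorted descending: 150, 140, 130, 130, 110, 110, 110, 100, 60, 50, 50, 50, 30, 20.
  150 → roll 1 (new)  [load 150/190]
  140 → roll 2 (new)  [load 140/190]
  130 → roll 3 (new)  [load 130/190]
  130 → roll 4 (new)  [load 130/190]
  110 → roll 5 (new)  [load 110/190]
  110 → roll 6 (new)  [load 110/190]
  110 → roll 7 (new)  [load 110/190]
  100 → roll 8 (new)  [load 100/190]
  60 → roll 3  [load 190/190]
  50 → roll 2  [load 190/190]
  50 → roll 4  [load 180/190]
  50 → roll 5  [load 160/190]
  30 → roll 1  [load 180/190]
  20 → roll 5  [load 180/190]
8 paper rolls opened.

8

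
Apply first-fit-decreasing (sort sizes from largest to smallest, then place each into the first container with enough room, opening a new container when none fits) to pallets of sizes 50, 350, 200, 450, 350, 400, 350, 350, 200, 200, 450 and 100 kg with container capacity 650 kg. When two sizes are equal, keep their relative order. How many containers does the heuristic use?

Sorted descending: 450, 450, 400, 350, 350, 350, 350, 200, 200, 200, 100, 50.
  450 → container 1 (new)  [load 450/650]
  450 → container 2 (new)  [load 450/650]
  400 → container 3 (new)  [load 400/650]
  350 → container 4 (new)  [load 350/650]
  350 → container 5 (new)  [load 350/650]
  350 → container 6 (new)  [load 350/650]
  350 → container 7 (new)  [load 350/650]
  200 → container 1  [load 650/650]
  200 → container 2  [load 650/650]
  200 → container 3  [load 600/650]
  100 → container 4  [load 450/650]
  50 → container 3  [load 650/650]
7 containers opened.

7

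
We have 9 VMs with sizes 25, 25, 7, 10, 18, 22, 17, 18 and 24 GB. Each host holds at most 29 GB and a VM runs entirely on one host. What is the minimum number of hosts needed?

Total = 25 + 25 + 24 + 22 + 18 + 18 + 17 + 10 + 7 = 166 GB.
Lower bound: ⌈166/29⌉ = 6 hosts.
Also, 7 VMs each exceed 29/2 GB, and no two of those can share a host, so at least 7 hosts are needed.
A packing using 7 hosts:
  host 1: 25 = 25
  host 2: 25 = 25
  host 3: 24 = 24
  host 4: 22 + 7 = 29
  host 5: 18 + 10 = 28
  host 6: 18 = 18
  host 7: 17 = 17
This matches the lower bound, so 7 is optimal.

7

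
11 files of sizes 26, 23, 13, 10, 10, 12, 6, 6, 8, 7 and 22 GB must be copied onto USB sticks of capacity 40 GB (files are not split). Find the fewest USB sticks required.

Total = 26 + 23 + 22 + 13 + 12 + 10 + 10 + 8 + 7 + 6 + 6 = 143 GB.
Lower bound: ⌈143/40⌉ = 4 USB sticks.
A packing using 4 USB sticks:
  USB stick 1: 26 + 13 = 39
  USB stick 2: 23 + 12 = 35
  USB stick 3: 22 + 10 + 8 = 40
  USB stick 4: 10 + 7 + 6 + 6 = 29
This matches the lower bound, so 4 is optimal.

4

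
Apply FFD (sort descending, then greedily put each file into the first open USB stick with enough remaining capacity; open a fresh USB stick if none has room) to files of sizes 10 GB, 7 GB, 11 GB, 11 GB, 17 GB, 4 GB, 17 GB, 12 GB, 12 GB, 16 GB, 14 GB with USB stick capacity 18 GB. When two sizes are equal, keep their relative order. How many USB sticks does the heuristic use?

Sorted descending: 17, 17, 16, 14, 12, 12, 11, 11, 10, 7, 4.
  17 → USB stick 1 (new)  [load 17/18]
  17 → USB stick 2 (new)  [load 17/18]
  16 → USB stick 3 (new)  [load 16/18]
  14 → USB stick 4 (new)  [load 14/18]
  12 → USB stick 5 (new)  [load 12/18]
  12 → USB stick 6 (new)  [load 12/18]
  11 → USB stick 7 (new)  [load 11/18]
  11 → USB stick 8 (new)  [load 11/18]
  10 → USB stick 9 (new)  [load 10/18]
  7 → USB stick 7  [load 18/18]
  4 → USB stick 4  [load 18/18]
9 USB sticks opened.

9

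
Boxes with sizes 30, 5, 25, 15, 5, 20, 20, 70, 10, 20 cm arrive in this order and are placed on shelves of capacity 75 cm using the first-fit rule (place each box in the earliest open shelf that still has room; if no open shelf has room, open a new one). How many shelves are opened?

3

  30 → shelf 1 (new)  [load 30/75]
  5 → shelf 1  [load 35/75]
  25 → shelf 1  [load 60/75]
  15 → shelf 1  [load 75/75]
  5 → shelf 2 (new)  [load 5/75]
  20 → shelf 2  [load 25/75]
  20 → shelf 2  [load 45/75]
  70 → shelf 3 (new)  [load 70/75]
  10 → shelf 2  [load 55/75]
  20 → shelf 2  [load 75/75]
3 shelves opened.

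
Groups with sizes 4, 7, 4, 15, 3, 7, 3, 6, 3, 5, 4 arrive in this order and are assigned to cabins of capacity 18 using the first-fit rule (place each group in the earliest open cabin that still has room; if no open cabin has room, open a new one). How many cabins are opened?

4

  4 → cabin 1 (new)  [load 4/18]
  7 → cabin 1  [load 11/18]
  4 → cabin 1  [load 15/18]
  15 → cabin 2 (new)  [load 15/18]
  3 → cabin 1  [load 18/18]
  7 → cabin 3 (new)  [load 7/18]
  3 → cabin 2  [load 18/18]
  6 → cabin 3  [load 13/18]
  3 → cabin 3  [load 16/18]
  5 → cabin 4 (new)  [load 5/18]
  4 → cabin 4  [load 9/18]
4 cabins opened.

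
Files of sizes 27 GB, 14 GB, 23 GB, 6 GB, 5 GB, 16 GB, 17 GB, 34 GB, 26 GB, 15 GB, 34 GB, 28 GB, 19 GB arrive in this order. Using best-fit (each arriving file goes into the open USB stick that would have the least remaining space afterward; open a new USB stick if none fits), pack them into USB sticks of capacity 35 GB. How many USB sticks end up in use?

9

  27 → USB stick 1 (new)  [load 27/35]
  14 → USB stick 2 (new)  [load 14/35]
  23 → USB stick 3 (new)  [load 23/35]
  6 → USB stick 1  [load 33/35]
  5 → USB stick 3  [load 28/35]
  16 → USB stick 2  [load 30/35]
  17 → USB stick 4 (new)  [load 17/35]
  34 → USB stick 5 (new)  [load 34/35]
  26 → USB stick 6 (new)  [load 26/35]
  15 → USB stick 4  [load 32/35]
  34 → USB stick 7 (new)  [load 34/35]
  28 → USB stick 8 (new)  [load 28/35]
  19 → USB stick 9 (new)  [load 19/35]
9 USB sticks opened.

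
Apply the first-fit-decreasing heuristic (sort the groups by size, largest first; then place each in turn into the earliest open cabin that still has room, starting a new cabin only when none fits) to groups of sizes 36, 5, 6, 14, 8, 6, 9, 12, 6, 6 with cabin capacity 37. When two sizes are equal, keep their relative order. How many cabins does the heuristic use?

3

Sorted descending: 36, 14, 12, 9, 8, 6, 6, 6, 6, 5.
  36 → cabin 1 (new)  [load 36/37]
  14 → cabin 2 (new)  [load 14/37]
  12 → cabin 2  [load 26/37]
  9 → cabin 2  [load 35/37]
  8 → cabin 3 (new)  [load 8/37]
  6 → cabin 3  [load 14/37]
  6 → cabin 3  [load 20/37]
  6 → cabin 3  [load 26/37]
  6 → cabin 3  [load 32/37]
  5 → cabin 3  [load 37/37]
3 cabins opened.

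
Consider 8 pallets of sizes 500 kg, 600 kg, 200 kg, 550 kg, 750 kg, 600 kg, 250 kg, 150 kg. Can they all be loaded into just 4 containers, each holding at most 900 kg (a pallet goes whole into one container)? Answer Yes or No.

Total = 3600 kg; ⌈3600/900⌉ = 4.
5 pallets each exceed half the capacity and cannot share a container, forcing at least 5 containers.
At least 5 containers are required, but only 4 are allowed.

No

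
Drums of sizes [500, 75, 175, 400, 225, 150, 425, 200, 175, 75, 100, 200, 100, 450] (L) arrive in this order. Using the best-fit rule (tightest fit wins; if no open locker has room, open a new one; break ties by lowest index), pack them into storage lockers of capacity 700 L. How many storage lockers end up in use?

  500 → locker 1 (new)  [load 500/700]
  75 → locker 1  [load 575/700]
  175 → locker 2 (new)  [load 175/700]
  400 → locker 2  [load 575/700]
  225 → locker 3 (new)  [load 225/700]
  150 → locker 3  [load 375/700]
  425 → locker 4 (new)  [load 425/700]
  200 → locker 4  [load 625/700]
  175 → locker 3  [load 550/700]
  75 → locker 4  [load 700/700]
  100 → locker 1  [load 675/700]
  200 → locker 5 (new)  [load 200/700]
  100 → locker 2  [load 675/700]
  450 → locker 5  [load 650/700]
5 storage lockers opened.

5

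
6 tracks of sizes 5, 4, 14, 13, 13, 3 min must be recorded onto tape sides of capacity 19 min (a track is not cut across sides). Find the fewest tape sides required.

3

Total = 14 + 13 + 13 + 5 + 4 + 3 = 52 min.
Lower bound: ⌈52/19⌉ = 3 tape sides.
A packing using 3 tape sides:
  side 1: 14 + 5 = 19
  side 2: 13 + 4 = 17
  side 3: 13 + 3 = 16
This matches the lower bound, so 3 is optimal.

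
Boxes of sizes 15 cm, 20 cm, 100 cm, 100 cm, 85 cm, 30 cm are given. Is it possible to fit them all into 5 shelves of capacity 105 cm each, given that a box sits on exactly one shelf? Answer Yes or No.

A valid assignment using 4 shelves:
  shelf 1: 100 = 100
  shelf 2: 100 = 100
  shelf 3: 85 + 20 = 105
  shelf 4: 30 + 15 = 45
That uses only 4 ≤ 5, so 5 shelves are enough.

Yes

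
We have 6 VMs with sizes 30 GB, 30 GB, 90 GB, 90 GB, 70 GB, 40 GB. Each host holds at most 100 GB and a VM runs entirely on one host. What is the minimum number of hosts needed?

Total = 90 + 90 + 70 + 40 + 30 + 30 = 350 GB.
Lower bound: ⌈350/100⌉ = 4 hosts.
A packing using 4 hosts:
  host 1: 90 = 90
  host 2: 90 = 90
  host 3: 70 + 30 = 100
  host 4: 40 + 30 = 70
This matches the lower bound, so 4 is optimal.

4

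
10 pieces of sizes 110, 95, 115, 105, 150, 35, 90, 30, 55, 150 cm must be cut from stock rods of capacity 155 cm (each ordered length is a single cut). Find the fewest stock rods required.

Total = 150 + 150 + 115 + 110 + 105 + 95 + 90 + 55 + 35 + 30 = 935 cm.
Lower bound: ⌈935/155⌉ = 7 stock rods.
A packing using 7 stock rods:
  stock rod 1: 150 = 150
  stock rod 2: 150 = 150
  stock rod 3: 115 + 35 = 150
  stock rod 4: 110 + 30 = 140
  stock rod 5: 105 = 105
  stock rod 6: 95 + 55 = 150
  stock rod 7: 90 = 90
This matches the lower bound, so 7 is optimal.

7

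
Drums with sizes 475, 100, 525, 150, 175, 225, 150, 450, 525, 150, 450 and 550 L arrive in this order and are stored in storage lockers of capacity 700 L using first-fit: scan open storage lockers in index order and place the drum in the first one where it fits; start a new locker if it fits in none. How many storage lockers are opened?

  475 → locker 1 (new)  [load 475/700]
  100 → locker 1  [load 575/700]
  525 → locker 2 (new)  [load 525/700]
  150 → locker 2  [load 675/700]
  175 → locker 3 (new)  [load 175/700]
  225 → locker 3  [load 400/700]
  150 → locker 3  [load 550/700]
  450 → locker 4 (new)  [load 450/700]
  525 → locker 5 (new)  [load 525/700]
  150 → locker 3  [load 700/700]
  450 → locker 6 (new)  [load 450/700]
  550 → locker 7 (new)  [load 550/700]
7 storage lockers opened.

7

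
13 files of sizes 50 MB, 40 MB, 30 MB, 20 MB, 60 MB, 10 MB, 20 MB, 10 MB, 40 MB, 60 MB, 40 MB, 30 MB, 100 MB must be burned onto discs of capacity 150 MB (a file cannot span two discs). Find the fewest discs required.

Total = 100 + 60 + 60 + 50 + 40 + 40 + 40 + 30 + 30 + 20 + 20 + 10 + 10 = 510 MB.
Lower bound: ⌈510/150⌉ = 4 discs.
A packing using 4 discs:
  disc 1: 100 + 50 = 150
  disc 2: 60 + 60 + 30 = 150
  disc 3: 40 + 40 + 40 + 30 = 150
  disc 4: 20 + 20 + 10 + 10 = 60
This matches the lower bound, so 4 is optimal.

4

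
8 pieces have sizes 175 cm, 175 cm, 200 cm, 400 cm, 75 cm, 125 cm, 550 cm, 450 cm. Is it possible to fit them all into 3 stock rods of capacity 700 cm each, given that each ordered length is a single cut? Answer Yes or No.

Total = 2150 cm; ⌈2150/700⌉ = 4.
At least 4 stock rods are required, but only 3 are allowed.

No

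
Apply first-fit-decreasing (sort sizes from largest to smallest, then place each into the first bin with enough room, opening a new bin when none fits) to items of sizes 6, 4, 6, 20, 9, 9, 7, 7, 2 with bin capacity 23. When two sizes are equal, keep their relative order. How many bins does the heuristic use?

4

Sorted descending: 20, 9, 9, 7, 7, 6, 6, 4, 2.
  20 → bin 1 (new)  [load 20/23]
  9 → bin 2 (new)  [load 9/23]
  9 → bin 2  [load 18/23]
  7 → bin 3 (new)  [load 7/23]
  7 → bin 3  [load 14/23]
  6 → bin 3  [load 20/23]
  6 → bin 4 (new)  [load 6/23]
  4 → bin 2  [load 22/23]
  2 → bin 1  [load 22/23]
4 bins opened.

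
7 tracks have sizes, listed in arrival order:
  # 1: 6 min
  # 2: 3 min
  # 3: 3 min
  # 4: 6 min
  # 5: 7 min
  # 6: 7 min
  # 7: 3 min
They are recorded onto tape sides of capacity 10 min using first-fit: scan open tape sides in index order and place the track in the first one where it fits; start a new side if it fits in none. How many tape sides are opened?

  6 → side 1 (new)  [load 6/10]
  3 → side 1  [load 9/10]
  3 → side 2 (new)  [load 3/10]
  6 → side 2  [load 9/10]
  7 → side 3 (new)  [load 7/10]
  7 → side 4 (new)  [load 7/10]
  3 → side 3  [load 10/10]
4 tape sides opened.

4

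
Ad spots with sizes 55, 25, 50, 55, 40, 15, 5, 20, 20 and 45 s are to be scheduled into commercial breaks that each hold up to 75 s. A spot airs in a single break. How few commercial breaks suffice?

Total = 55 + 55 + 50 + 45 + 40 + 25 + 20 + 20 + 15 + 5 = 330 s.
Lower bound: ⌈330/75⌉ = 5 commercial breaks.
A packing using 5 commercial breaks:
  break 1: 55 + 20 = 75
  break 2: 55 + 20 = 75
  break 3: 50 + 25 = 75
  break 4: 45 + 15 + 5 = 65
  break 5: 40 = 40
This matches the lower bound, so 5 is optimal.

5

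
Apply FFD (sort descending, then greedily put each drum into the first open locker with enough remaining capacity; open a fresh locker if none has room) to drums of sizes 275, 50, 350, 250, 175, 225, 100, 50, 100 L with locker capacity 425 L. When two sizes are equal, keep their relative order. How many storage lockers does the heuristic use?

4

Sorted descending: 350, 275, 250, 225, 175, 100, 100, 50, 50.
  350 → locker 1 (new)  [load 350/425]
  275 → locker 2 (new)  [load 275/425]
  250 → locker 3 (new)  [load 250/425]
  225 → locker 4 (new)  [load 225/425]
  175 → locker 3  [load 425/425]
  100 → locker 2  [load 375/425]
  100 → locker 4  [load 325/425]
  50 → locker 1  [load 400/425]
  50 → locker 2  [load 425/425]
4 storage lockers opened.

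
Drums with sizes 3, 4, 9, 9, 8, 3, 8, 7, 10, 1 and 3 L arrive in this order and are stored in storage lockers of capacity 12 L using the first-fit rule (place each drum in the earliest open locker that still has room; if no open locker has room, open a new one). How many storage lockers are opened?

  3 → locker 1 (new)  [load 3/12]
  4 → locker 1  [load 7/12]
  9 → locker 2 (new)  [load 9/12]
  9 → locker 3 (new)  [load 9/12]
  8 → locker 4 (new)  [load 8/12]
  3 → locker 1  [load 10/12]
  8 → locker 5 (new)  [load 8/12]
  7 → locker 6 (new)  [load 7/12]
  10 → locker 7 (new)  [load 10/12]
  1 → locker 1  [load 11/12]
  3 → locker 2  [load 12/12]
7 storage lockers opened.

7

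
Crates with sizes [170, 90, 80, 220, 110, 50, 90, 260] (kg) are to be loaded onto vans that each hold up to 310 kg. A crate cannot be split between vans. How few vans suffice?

Total = 260 + 220 + 170 + 110 + 90 + 90 + 80 + 50 = 1070 kg.
Lower bound: ⌈1070/310⌉ = 4 vans.
A packing using 4 vans:
  van 1: 260 + 50 = 310
  van 2: 220 + 90 = 310
  van 3: 170 + 110 = 280
  van 4: 90 + 80 = 170
This matches the lower bound, so 4 is optimal.

4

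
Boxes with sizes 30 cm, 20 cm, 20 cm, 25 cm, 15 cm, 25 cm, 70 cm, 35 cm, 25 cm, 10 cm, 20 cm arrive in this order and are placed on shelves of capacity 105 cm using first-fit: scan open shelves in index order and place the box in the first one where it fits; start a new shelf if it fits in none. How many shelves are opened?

3

  30 → shelf 1 (new)  [load 30/105]
  20 → shelf 1  [load 50/105]
  20 → shelf 1  [load 70/105]
  25 → shelf 1  [load 95/105]
  15 → shelf 2 (new)  [load 15/105]
  25 → shelf 2  [load 40/105]
  70 → shelf 3 (new)  [load 70/105]
  35 → shelf 2  [load 75/105]
  25 → shelf 2  [load 100/105]
  10 → shelf 1  [load 105/105]
  20 → shelf 3  [load 90/105]
3 shelves opened.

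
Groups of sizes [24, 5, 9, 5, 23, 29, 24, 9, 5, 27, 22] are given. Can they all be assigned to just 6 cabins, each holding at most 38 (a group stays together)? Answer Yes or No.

A valid assignment using 6 cabins:
  cabin 1: 29 + 9 = 38
  cabin 2: 27 + 9 = 36
  cabin 3: 24 + 5 + 5 = 34
  cabin 4: 24 + 5 = 29
  cabin 5: 23 = 23
  cabin 6: 22 = 22
Every load is within 38, so 6 cabins suffice.

Yes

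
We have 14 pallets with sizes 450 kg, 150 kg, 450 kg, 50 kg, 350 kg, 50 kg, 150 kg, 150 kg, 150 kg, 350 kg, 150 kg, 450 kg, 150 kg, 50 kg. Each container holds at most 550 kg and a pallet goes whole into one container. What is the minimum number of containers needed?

Total = 450 + 450 + 450 + 350 + 350 + 150 + 150 + 150 + 150 + 150 + 150 + 50 + 50 + 50 = 3100 kg.
Lower bound: ⌈3100/550⌉ = 6 containers.
A packing using 7 containers:
  container 1: 450 + 50 + 50 = 550
  container 2: 450 + 50 = 500
  container 3: 450 = 450
  container 4: 350 + 150 = 500
  container 5: 350 + 150 = 500
  container 6: 150 + 150 + 150 = 450
  container 7: 150 = 150
No arrangement into 6 containers stays within capacity, so 7 is optimal.

7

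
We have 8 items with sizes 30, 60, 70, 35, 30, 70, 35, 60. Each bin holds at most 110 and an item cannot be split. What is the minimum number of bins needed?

4

Total = 70 + 70 + 60 + 60 + 35 + 35 + 30 + 30 = 390.
Lower bound: ⌈390/110⌉ = 4 bins.
A packing using 4 bins:
  bin 1: 70 + 35 = 105
  bin 2: 70 + 35 = 105
  bin 3: 60 + 30 = 90
  bin 4: 60 + 30 = 90
This matches the lower bound, so 4 is optimal.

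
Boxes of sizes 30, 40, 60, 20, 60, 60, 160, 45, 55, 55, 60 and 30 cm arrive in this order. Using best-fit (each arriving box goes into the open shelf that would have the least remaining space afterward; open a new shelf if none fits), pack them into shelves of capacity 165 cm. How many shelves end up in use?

5

  30 → shelf 1 (new)  [load 30/165]
  40 → shelf 1  [load 70/165]
  60 → shelf 1  [load 130/165]
  20 → shelf 1  [load 150/165]
  60 → shelf 2 (new)  [load 60/165]
  60 → shelf 2  [load 120/165]
  160 → shelf 3 (new)  [load 160/165]
  45 → shelf 2  [load 165/165]
  55 → shelf 4 (new)  [load 55/165]
  55 → shelf 4  [load 110/165]
  60 → shelf 5 (new)  [load 60/165]
  30 → shelf 4  [load 140/165]
5 shelves opened.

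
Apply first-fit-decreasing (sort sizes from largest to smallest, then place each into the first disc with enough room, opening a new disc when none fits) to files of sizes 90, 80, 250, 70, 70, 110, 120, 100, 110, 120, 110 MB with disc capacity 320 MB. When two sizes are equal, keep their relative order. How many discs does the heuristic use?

4

Sorted descending: 250, 120, 120, 110, 110, 110, 100, 90, 80, 70, 70.
  250 → disc 1 (new)  [load 250/320]
  120 → disc 2 (new)  [load 120/320]
  120 → disc 2  [load 240/320]
  110 → disc 3 (new)  [load 110/320]
  110 → disc 3  [load 220/320]
  110 → disc 4 (new)  [load 110/320]
  100 → disc 3  [load 320/320]
  90 → disc 4  [load 200/320]
  80 → disc 2  [load 320/320]
  70 → disc 1  [load 320/320]
  70 → disc 4  [load 270/320]
4 discs opened.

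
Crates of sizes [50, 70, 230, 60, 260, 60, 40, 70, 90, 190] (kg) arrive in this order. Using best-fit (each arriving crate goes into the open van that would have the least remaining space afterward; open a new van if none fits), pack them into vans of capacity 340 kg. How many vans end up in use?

4

  50 → van 1 (new)  [load 50/340]
  70 → van 1  [load 120/340]
  230 → van 2 (new)  [load 230/340]
  60 → van 2  [load 290/340]
  260 → van 3 (new)  [load 260/340]
  60 → van 3  [load 320/340]
  40 → van 2  [load 330/340]
  70 → van 1  [load 190/340]
  90 → van 1  [load 280/340]
  190 → van 4 (new)  [load 190/340]
4 vans opened.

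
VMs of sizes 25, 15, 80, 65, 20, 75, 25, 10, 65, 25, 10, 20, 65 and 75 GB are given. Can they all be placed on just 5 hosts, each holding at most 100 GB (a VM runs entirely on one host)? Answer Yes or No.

No

Total = 575 GB; ⌈575/100⌉ = 6.
At least 6 hosts are required, but only 5 are allowed.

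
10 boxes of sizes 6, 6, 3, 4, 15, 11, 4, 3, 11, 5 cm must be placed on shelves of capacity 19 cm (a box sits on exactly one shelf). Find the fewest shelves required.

Total = 15 + 11 + 11 + 6 + 6 + 5 + 4 + 4 + 3 + 3 = 68 cm.
Lower bound: ⌈68/19⌉ = 4 shelves.
A packing using 4 shelves:
  shelf 1: 15 + 4 = 19
  shelf 2: 11 + 6 = 17
  shelf 3: 11 + 6 = 17
  shelf 4: 5 + 4 + 3 + 3 = 15
This matches the lower bound, so 4 is optimal.

4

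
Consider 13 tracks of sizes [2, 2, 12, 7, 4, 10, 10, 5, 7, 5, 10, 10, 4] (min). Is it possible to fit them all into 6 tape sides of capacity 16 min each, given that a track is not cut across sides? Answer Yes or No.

Yes

A valid assignment using 6 tape sides:
  side 1: 12 + 4 = 16
  side 2: 10 + 5 = 15
  side 3: 10 + 5 = 15
  side 4: 10 + 4 + 2 = 16
  side 5: 10 + 2 = 12
  side 6: 7 + 7 = 14
Every load is within 16 min, so 6 tape sides suffice.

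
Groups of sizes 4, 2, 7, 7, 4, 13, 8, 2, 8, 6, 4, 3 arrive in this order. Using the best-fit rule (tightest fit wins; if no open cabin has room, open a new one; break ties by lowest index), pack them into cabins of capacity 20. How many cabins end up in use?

  4 → cabin 1 (new)  [load 4/20]
  2 → cabin 1  [load 6/20]
  7 → cabin 1  [load 13/20]
  7 → cabin 1  [load 20/20]
  4 → cabin 2 (new)  [load 4/20]
  13 → cabin 2  [load 17/20]
  8 → cabin 3 (new)  [load 8/20]
  2 → cabin 2  [load 19/20]
  8 → cabin 3  [load 16/20]
  6 → cabin 4 (new)  [load 6/20]
  4 → cabin 3  [load 20/20]
  3 → cabin 4  [load 9/20]
4 cabins opened.

4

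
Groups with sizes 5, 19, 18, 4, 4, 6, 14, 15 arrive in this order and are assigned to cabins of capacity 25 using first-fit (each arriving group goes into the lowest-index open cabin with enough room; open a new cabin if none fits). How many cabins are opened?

  5 → cabin 1 (new)  [load 5/25]
  19 → cabin 1  [load 24/25]
  18 → cabin 2 (new)  [load 18/25]
  4 → cabin 2  [load 22/25]
  4 → cabin 3 (new)  [load 4/25]
  6 → cabin 3  [load 10/25]
  14 → cabin 3  [load 24/25]
  15 → cabin 4 (new)  [load 15/25]
4 cabins opened.

4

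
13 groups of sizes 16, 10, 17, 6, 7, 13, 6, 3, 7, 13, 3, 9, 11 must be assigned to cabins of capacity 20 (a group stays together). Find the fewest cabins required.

7

Total = 17 + 16 + 13 + 13 + 11 + 10 + 9 + 7 + 7 + 6 + 6 + 3 + 3 = 121.
Lower bound: ⌈121/20⌉ = 7 cabins.
A packing using 7 cabins:
  cabin 1: 17 + 3 = 20
  cabin 2: 16 + 3 = 19
  cabin 3: 13 + 7 = 20
  cabin 4: 13 + 7 = 20
  cabin 5: 11 + 9 = 20
  cabin 6: 10 + 6 = 16
  cabin 7: 6 = 6
This matches the lower bound, so 7 is optimal.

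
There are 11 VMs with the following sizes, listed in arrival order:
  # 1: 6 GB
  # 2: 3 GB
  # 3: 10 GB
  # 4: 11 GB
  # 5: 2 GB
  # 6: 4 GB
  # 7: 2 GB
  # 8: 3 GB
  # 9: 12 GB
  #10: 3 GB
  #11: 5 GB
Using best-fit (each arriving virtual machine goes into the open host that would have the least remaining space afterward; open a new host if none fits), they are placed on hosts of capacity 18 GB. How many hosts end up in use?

4

  6 → host 1 (new)  [load 6/18]
  3 → host 1  [load 9/18]
  10 → host 2 (new)  [load 10/18]
  11 → host 3 (new)  [load 11/18]
  2 → host 3  [load 13/18]
  4 → host 3  [load 17/18]
  2 → host 2  [load 12/18]
  3 → host 2  [load 15/18]
  12 → host 4 (new)  [load 12/18]
  3 → host 2  [load 18/18]
  5 → host 4  [load 17/18]
4 hosts opened.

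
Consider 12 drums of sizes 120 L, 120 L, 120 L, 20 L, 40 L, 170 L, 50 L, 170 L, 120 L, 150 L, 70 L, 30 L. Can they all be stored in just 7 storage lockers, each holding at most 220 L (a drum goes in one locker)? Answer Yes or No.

A valid assignment using 7 storage lockers:
  locker 1: 170 + 50 = 220
  locker 2: 170 + 40 = 210
  locker 3: 150 + 70 = 220
  locker 4: 120 + 30 + 20 = 170
  locker 5: 120 = 120
  locker 6: 120 = 120
  locker 7: 120 = 120
Every load is within 220 L, so 7 storage lockers suffice.

Yes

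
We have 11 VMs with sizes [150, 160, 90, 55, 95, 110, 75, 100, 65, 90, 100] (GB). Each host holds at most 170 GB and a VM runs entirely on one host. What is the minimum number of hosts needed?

Total = 160 + 150 + 110 + 100 + 100 + 95 + 90 + 90 + 75 + 65 + 55 = 1090 GB.
Lower bound: ⌈1090/170⌉ = 7 hosts.
Also, 8 VMs each exceed 85 GB, and no two of those can share a host, so at least 8 hosts are needed.
A packing using 8 hosts:
  host 1: 160 = 160
  host 2: 150 = 150
  host 3: 110 + 55 = 165
  host 4: 100 + 65 = 165
  host 5: 100 = 100
  host 6: 95 + 75 = 170
  host 7: 90 = 90
  host 8: 90 = 90
This matches the lower bound, so 8 is optimal.

8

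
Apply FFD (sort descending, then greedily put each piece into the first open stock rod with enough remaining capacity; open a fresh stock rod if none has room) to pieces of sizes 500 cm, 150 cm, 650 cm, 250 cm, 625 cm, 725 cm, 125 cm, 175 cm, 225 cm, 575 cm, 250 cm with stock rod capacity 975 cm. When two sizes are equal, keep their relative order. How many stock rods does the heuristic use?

Sorted descending: 725, 650, 625, 575, 500, 250, 250, 225, 175, 150, 125.
  725 → stock rod 1 (new)  [load 725/975]
  650 → stock rod 2 (new)  [load 650/975]
  625 → stock rod 3 (new)  [load 625/975]
  575 → stock rod 4 (new)  [load 575/975]
  500 → stock rod 5 (new)  [load 500/975]
  250 → stock rod 1  [load 975/975]
  250 → stock rod 2  [load 900/975]
  225 → stock rod 3  [load 850/975]
  175 → stock rod 4  [load 750/975]
  150 → stock rod 4  [load 900/975]
  125 → stock rod 3  [load 975/975]
5 stock rods opened.

5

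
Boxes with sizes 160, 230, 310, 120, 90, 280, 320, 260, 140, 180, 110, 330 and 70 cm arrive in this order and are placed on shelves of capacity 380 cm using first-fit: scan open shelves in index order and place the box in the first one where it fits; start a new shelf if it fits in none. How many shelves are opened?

8

  160 → shelf 1 (new)  [load 160/380]
  230 → shelf 2 (new)  [load 230/380]
  310 → shelf 3 (new)  [load 310/380]
  120 → shelf 1  [load 280/380]
  90 → shelf 1  [load 370/380]
  280 → shelf 4 (new)  [load 280/380]
  320 → shelf 5 (new)  [load 320/380]
  260 → shelf 6 (new)  [load 260/380]
  140 → shelf 2  [load 370/380]
  180 → shelf 7 (new)  [load 180/380]
  110 → shelf 6  [load 370/380]
  330 → shelf 8 (new)  [load 330/380]
  70 → shelf 3  [load 380/380]
8 shelves opened.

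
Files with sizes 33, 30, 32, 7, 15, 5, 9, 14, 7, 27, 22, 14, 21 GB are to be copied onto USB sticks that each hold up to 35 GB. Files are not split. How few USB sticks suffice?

8

Total = 33 + 32 + 30 + 27 + 22 + 21 + 15 + 14 + 14 + 9 + 7 + 7 + 5 = 236 GB.
Lower bound: ⌈236/35⌉ = 7 USB sticks.
A packing using 8 USB sticks:
  USB stick 1: 33 = 33
  USB stick 2: 32 = 32
  USB stick 3: 30 + 5 = 35
  USB stick 4: 27 + 7 = 34
  USB stick 5: 22 + 9 = 31
  USB stick 6: 21 + 14 = 35
  USB stick 7: 15 + 14 = 29
  USB stick 8: 7 = 7
No arrangement into 7 USB sticks stays within capacity, so 8 is optimal.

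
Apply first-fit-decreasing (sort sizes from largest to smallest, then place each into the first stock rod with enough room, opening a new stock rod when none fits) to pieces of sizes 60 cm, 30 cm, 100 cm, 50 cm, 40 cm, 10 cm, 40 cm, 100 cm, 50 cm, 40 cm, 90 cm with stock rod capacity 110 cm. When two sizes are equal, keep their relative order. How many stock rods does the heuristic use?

6

Sorted descending: 100, 100, 90, 60, 50, 50, 40, 40, 40, 30, 10.
  100 → stock rod 1 (new)  [load 100/110]
  100 → stock rod 2 (new)  [load 100/110]
  90 → stock rod 3 (new)  [load 90/110]
  60 → stock rod 4 (new)  [load 60/110]
  50 → stock rod 4  [load 110/110]
  50 → stock rod 5 (new)  [load 50/110]
  40 → stock rod 5  [load 90/110]
  40 → stock rod 6 (new)  [load 40/110]
  40 → stock rod 6  [load 80/110]
  30 → stock rod 6  [load 110/110]
  10 → stock rod 1  [load 110/110]
6 stock rods opened.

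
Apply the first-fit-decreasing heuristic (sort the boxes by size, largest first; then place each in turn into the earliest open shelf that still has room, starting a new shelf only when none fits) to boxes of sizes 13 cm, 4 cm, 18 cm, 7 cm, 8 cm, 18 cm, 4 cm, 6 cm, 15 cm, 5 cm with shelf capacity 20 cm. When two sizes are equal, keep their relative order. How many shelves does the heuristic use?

6

Sorted descending: 18, 18, 15, 13, 8, 7, 6, 5, 4, 4.
  18 → shelf 1 (new)  [load 18/20]
  18 → shelf 2 (new)  [load 18/20]
  15 → shelf 3 (new)  [load 15/20]
  13 → shelf 4 (new)  [load 13/20]
  8 → shelf 5 (new)  [load 8/20]
  7 → shelf 4  [load 20/20]
  6 → shelf 5  [load 14/20]
  5 → shelf 3  [load 20/20]
  4 → shelf 5  [load 18/20]
  4 → shelf 6 (new)  [load 4/20]
6 shelves opened.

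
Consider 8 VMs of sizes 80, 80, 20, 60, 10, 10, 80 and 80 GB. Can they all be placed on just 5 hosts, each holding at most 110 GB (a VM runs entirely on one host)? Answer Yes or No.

Yes

A valid assignment using 5 hosts:
  host 1: 80 + 20 + 10 = 110
  host 2: 80 + 10 = 90
  host 3: 80 = 80
  host 4: 80 = 80
  host 5: 60 = 60
Every load is within 110 GB, so 5 hosts suffice.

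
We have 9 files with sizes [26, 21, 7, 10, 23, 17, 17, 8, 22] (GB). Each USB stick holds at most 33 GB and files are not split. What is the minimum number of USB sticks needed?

6

Total = 26 + 23 + 22 + 21 + 17 + 17 + 10 + 8 + 7 = 151 GB.
Lower bound: ⌈151/33⌉ = 5 USB sticks.
Also, 6 files each exceed 33/2 GB, and no two of those can share a USB stick, so at least 6 USB sticks are needed.
A packing using 6 USB sticks:
  USB stick 1: 26 + 7 = 33
  USB stick 2: 23 + 10 = 33
  USB stick 3: 22 + 8 = 30
  USB stick 4: 21 = 21
  USB stick 5: 17 = 17
  USB stick 6: 17 = 17
This matches the lower bound, so 6 is optimal.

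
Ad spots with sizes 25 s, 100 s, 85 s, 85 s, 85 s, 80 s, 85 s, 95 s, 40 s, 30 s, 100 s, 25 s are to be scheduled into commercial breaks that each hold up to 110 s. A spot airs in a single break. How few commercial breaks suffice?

Total = 100 + 100 + 95 + 85 + 85 + 85 + 85 + 80 + 40 + 30 + 25 + 25 = 835 s.
Lower bound: ⌈835/110⌉ = 8 commercial breaks.
A packing using 9 commercial breaks:
  break 1: 100 = 100
  break 2: 100 = 100
  break 3: 95 = 95
  break 4: 85 + 25 = 110
  break 5: 85 + 25 = 110
  break 6: 85 = 85
  break 7: 85 = 85
  break 8: 80 + 30 = 110
  break 9: 40 = 40
No arrangement into 8 commercial breaks stays within capacity, so 9 is optimal.

9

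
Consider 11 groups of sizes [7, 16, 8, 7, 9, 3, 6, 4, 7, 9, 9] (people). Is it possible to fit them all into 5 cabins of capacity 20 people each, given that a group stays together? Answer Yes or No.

A valid assignment using 5 cabins:
  cabin 1: 16 + 4 = 20
  cabin 2: 9 + 9 = 18
  cabin 3: 9 + 8 + 3 = 20
  cabin 4: 7 + 7 + 6 = 20
  cabin 5: 7 = 7
Every load is within 20 people, so 5 cabins suffice.

Yes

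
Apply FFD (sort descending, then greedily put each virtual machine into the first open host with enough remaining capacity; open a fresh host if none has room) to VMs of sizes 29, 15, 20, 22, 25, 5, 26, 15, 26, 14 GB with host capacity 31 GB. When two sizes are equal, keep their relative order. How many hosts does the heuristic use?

Sorted descending: 29, 26, 26, 25, 22, 20, 15, 15, 14, 5.
  29 → host 1 (new)  [load 29/31]
  26 → host 2 (new)  [load 26/31]
  26 → host 3 (new)  [load 26/31]
  25 → host 4 (new)  [load 25/31]
  22 → host 5 (new)  [load 22/31]
  20 → host 6 (new)  [load 20/31]
  15 → host 7 (new)  [load 15/31]
  15 → host 7  [load 30/31]
  14 → host 8 (new)  [load 14/31]
  5 → host 2  [load 31/31]
8 hosts opened.

8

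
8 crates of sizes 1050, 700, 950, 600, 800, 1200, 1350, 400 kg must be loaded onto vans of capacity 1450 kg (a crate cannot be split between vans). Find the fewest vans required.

6

Total = 1350 + 1200 + 1050 + 950 + 800 + 700 + 600 + 400 = 7050 kg.
Lower bound: ⌈7050/1450⌉ = 5 vans.
A packing using 6 vans:
  van 1: 1350 = 1350
  van 2: 1200 = 1200
  van 3: 1050 + 400 = 1450
  van 4: 950 = 950
  van 5: 800 + 600 = 1400
  van 6: 700 = 700
No arrangement into 5 vans stays within capacity, so 6 is optimal.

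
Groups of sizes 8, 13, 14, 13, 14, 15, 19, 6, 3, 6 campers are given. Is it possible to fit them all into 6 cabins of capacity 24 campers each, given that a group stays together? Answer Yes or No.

Yes

A valid assignment using 6 cabins:
  cabin 1: 19 + 3 = 22
  cabin 2: 15 + 8 = 23
  cabin 3: 14 + 6 = 20
  cabin 4: 14 + 6 = 20
  cabin 5: 13 = 13
  cabin 6: 13 = 13
Every load is within 24 campers, so 6 cabins suffice.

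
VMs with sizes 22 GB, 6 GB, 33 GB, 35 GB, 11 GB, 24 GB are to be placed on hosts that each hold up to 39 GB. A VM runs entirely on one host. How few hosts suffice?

4

Total = 35 + 33 + 24 + 22 + 11 + 6 = 131 GB.
Lower bound: ⌈131/39⌉ = 4 hosts.
A packing using 4 hosts:
  host 1: 35 = 35
  host 2: 33 + 6 = 39
  host 3: 24 + 11 = 35
  host 4: 22 = 22
This matches the lower bound, so 4 is optimal.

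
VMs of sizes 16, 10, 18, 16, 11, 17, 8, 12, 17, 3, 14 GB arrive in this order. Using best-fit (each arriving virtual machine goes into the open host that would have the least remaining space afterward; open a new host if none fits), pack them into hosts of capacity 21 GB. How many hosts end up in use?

8

  16 → host 1 (new)  [load 16/21]
  10 → host 2 (new)  [load 10/21]
  18 → host 3 (new)  [load 18/21]
  16 → host 4 (new)  [load 16/21]
  11 → host 2  [load 21/21]
  17 → host 5 (new)  [load 17/21]
  8 → host 6 (new)  [load 8/21]
  12 → host 6  [load 20/21]
  17 → host 7 (new)  [load 17/21]
  3 → host 3  [load 21/21]
  14 → host 8 (new)  [load 14/21]
8 hosts opened.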